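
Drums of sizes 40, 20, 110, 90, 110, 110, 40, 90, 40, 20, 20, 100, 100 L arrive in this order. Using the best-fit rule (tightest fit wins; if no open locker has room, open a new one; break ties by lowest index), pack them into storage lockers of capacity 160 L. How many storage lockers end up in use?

  40 → locker 1 (new)  [load 40/160]
  20 → locker 1  [load 60/160]
  110 → locker 2 (new)  [load 110/160]
  90 → locker 1  [load 150/160]
  110 → locker 3 (new)  [load 110/160]
  110 → locker 4 (new)  [load 110/160]
  40 → locker 2  [load 150/160]
  90 → locker 5 (new)  [load 90/160]
  40 → locker 3  [load 150/160]
  20 → locker 4  [load 130/160]
  20 → locker 4  [load 150/160]
  100 → locker 6 (new)  [load 100/160]
  100 → locker 7 (new)  [load 100/160]
7 storage lockers opened.

7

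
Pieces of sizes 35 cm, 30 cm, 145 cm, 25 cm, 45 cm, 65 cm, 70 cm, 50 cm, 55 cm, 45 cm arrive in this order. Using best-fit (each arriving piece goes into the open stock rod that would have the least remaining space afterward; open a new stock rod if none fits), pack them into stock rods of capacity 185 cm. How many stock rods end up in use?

  35 → stock rod 1 (new)  [load 35/185]
  30 → stock rod 1  [load 65/185]
  145 → stock rod 2 (new)  [load 145/185]
  25 → stock rod 2  [load 170/185]
  45 → stock rod 1  [load 110/185]
  65 → stock rod 1  [load 175/185]
  70 → stock rod 3 (new)  [load 70/185]
  50 → stock rod 3  [load 120/185]
  55 → stock rod 3  [load 175/185]
  45 → stock rod 4 (new)  [load 45/185]
4 stock rods opened.

4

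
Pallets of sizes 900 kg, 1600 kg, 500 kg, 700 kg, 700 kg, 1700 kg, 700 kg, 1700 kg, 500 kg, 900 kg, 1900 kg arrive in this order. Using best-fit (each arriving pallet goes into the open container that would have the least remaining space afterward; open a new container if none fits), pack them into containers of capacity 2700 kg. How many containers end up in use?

  900 → container 1 (new)  [load 900/2700]
  1600 → container 1  [load 2500/2700]
  500 → container 2 (new)  [load 500/2700]
  700 → container 2  [load 1200/2700]
  700 → container 2  [load 1900/2700]
  1700 → container 3 (new)  [load 1700/2700]
  700 → container 2  [load 2600/2700]
  1700 → container 4 (new)  [load 1700/2700]
  500 → container 3  [load 2200/2700]
  900 → container 4  [load 2600/2700]
  1900 → container 5 (new)  [load 1900/2700]
5 containers opened.

5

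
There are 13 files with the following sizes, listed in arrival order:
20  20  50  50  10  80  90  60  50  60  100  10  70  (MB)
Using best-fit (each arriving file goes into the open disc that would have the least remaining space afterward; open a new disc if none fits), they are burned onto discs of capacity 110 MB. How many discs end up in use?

  20 → disc 1 (new)  [load 20/110]
  20 → disc 1  [load 40/110]
  50 → disc 1  [load 90/110]
  50 → disc 2 (new)  [load 50/110]
  10 → disc 1  [load 100/110]
  80 → disc 3 (new)  [load 80/110]
  90 → disc 4 (new)  [load 90/110]
  60 → disc 2  [load 110/110]
  50 → disc 5 (new)  [load 50/110]
  60 → disc 5  [load 110/110]
  100 → disc 6 (new)  [load 100/110]
  10 → disc 1  [load 110/110]
  70 → disc 7 (new)  [load 70/110]
7 discs opened.

7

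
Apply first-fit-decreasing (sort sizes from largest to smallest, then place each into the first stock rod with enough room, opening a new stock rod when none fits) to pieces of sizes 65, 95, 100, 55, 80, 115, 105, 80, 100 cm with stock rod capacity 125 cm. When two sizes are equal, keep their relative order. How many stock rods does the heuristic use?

8

Sorted descending: 115, 105, 100, 100, 95, 80, 80, 65, 55.
  115 → stock rod 1 (new)  [load 115/125]
  105 → stock rod 2 (new)  [load 105/125]
  100 → stock rod 3 (new)  [load 100/125]
  100 → stock rod 4 (new)  [load 100/125]
  95 → stock rod 5 (new)  [load 95/125]
  80 → stock rod 6 (new)  [load 80/125]
  80 → stock rod 7 (new)  [load 80/125]
  65 → stock rod 8 (new)  [load 65/125]
  55 → stock rod 8  [load 120/125]
8 stock rods opened.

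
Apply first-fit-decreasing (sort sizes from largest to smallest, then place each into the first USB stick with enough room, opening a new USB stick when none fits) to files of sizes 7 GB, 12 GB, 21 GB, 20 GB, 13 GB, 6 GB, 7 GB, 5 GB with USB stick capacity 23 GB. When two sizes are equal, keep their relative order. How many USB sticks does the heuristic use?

Sorted descending: 21, 20, 13, 12, 7, 7, 6, 5.
  21 → USB stick 1 (new)  [load 21/23]
  20 → USB stick 2 (new)  [load 20/23]
  13 → USB stick 3 (new)  [load 13/23]
  12 → USB stick 4 (new)  [load 12/23]
  7 → USB stick 3  [load 20/23]
  7 → USB stick 4  [load 19/23]
  6 → USB stick 5 (new)  [load 6/23]
  5 → USB stick 5  [load 11/23]
5 USB sticks opened.

5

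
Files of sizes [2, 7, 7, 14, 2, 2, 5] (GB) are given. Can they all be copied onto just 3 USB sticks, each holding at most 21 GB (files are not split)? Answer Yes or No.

Yes

A valid assignment using 2 USB sticks:
  USB stick 1: 14 + 7 = 21
  USB stick 2: 7 + 5 + 2 + 2 + 2 = 18
That uses only 2 ≤ 3, so 3 USB sticks are enough.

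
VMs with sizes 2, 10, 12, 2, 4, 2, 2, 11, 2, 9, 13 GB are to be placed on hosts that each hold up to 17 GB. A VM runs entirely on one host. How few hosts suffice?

Total = 13 + 12 + 11 + 10 + 9 + 4 + 2 + 2 + 2 + 2 + 2 = 69 GB.
Lower bound: ⌈69/17⌉ = 5 hosts.
A packing using 5 hosts:
  host 1: 13 + 4 = 17
  host 2: 12 + 2 + 2 = 16
  host 3: 11 + 2 + 2 + 2 = 17
  host 4: 10 = 10
  host 5: 9 = 9
This matches the lower bound, so 5 is optimal.

5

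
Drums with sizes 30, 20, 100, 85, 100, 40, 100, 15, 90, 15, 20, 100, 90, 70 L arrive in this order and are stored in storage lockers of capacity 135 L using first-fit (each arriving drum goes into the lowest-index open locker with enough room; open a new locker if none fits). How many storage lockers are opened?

8

  30 → locker 1 (new)  [load 30/135]
  20 → locker 1  [load 50/135]
  100 → locker 2 (new)  [load 100/135]
  85 → locker 1  [load 135/135]
  100 → locker 3 (new)  [load 100/135]
  40 → locker 4 (new)  [load 40/135]
  100 → locker 5 (new)  [load 100/135]
  15 → locker 2  [load 115/135]
  90 → locker 4  [load 130/135]
  15 → locker 2  [load 130/135]
  20 → locker 3  [load 120/135]
  100 → locker 6 (new)  [load 100/135]
  90 → locker 7 (new)  [load 90/135]
  70 → locker 8 (new)  [load 70/135]
8 storage lockers opened.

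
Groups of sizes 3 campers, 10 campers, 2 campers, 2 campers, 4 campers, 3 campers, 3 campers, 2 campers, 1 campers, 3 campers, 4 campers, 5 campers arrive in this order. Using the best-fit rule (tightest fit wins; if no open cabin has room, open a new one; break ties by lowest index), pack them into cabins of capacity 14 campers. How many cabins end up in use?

  3 → cabin 1 (new)  [load 3/14]
  10 → cabin 1  [load 13/14]
  2 → cabin 2 (new)  [load 2/14]
  2 → cabin 2  [load 4/14]
  4 → cabin 2  [load 8/14]
  3 → cabin 2  [load 11/14]
  3 → cabin 2  [load 14/14]
  2 → cabin 3 (new)  [load 2/14]
  1 → cabin 1  [load 14/14]
  3 → cabin 3  [load 5/14]
  4 → cabin 3  [load 9/14]
  5 → cabin 3  [load 14/14]
3 cabins opened.

3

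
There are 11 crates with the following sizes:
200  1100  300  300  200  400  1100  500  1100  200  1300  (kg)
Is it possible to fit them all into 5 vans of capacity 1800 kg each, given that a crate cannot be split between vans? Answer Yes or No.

Yes

A valid assignment using 4 vans:
  van 1: 1300 + 500 = 1800
  van 2: 1100 + 400 + 300 = 1800
  van 3: 1100 + 300 + 200 + 200 = 1800
  van 4: 1100 + 200 = 1300
That uses only 4 ≤ 5, so 5 vans are enough.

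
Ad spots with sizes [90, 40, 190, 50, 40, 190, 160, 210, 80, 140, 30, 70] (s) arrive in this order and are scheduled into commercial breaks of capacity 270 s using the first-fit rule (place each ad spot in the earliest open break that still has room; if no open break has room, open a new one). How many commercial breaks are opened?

6

  90 → break 1 (new)  [load 90/270]
  40 → break 1  [load 130/270]
  190 → break 2 (new)  [load 190/270]
  50 → break 1  [load 180/270]
  40 → break 1  [load 220/270]
  190 → break 3 (new)  [load 190/270]
  160 → break 4 (new)  [load 160/270]
  210 → break 5 (new)  [load 210/270]
  80 → break 2  [load 270/270]
  140 → break 6 (new)  [load 140/270]
  30 → break 1  [load 250/270]
  70 → break 3  [load 260/270]
6 commercial breaks opened.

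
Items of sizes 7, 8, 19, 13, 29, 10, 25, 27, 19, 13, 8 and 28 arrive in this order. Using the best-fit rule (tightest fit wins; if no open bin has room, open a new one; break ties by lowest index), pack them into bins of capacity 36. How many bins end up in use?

7

  7 → bin 1 (new)  [load 7/36]
  8 → bin 1  [load 15/36]
  19 → bin 1  [load 34/36]
  13 → bin 2 (new)  [load 13/36]
  29 → bin 3 (new)  [load 29/36]
  10 → bin 2  [load 23/36]
  25 → bin 4 (new)  [load 25/36]
  27 → bin 5 (new)  [load 27/36]
  19 → bin 6 (new)  [load 19/36]
  13 → bin 2  [load 36/36]
  8 → bin 5  [load 35/36]
  28 → bin 7 (new)  [load 28/36]
7 bins opened.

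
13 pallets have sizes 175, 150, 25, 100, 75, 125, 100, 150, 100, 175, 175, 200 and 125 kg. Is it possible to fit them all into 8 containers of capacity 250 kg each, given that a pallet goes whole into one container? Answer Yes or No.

Yes

A valid assignment using 8 containers:
  container 1: 200 + 25 = 225
  container 2: 175 + 75 = 250
  container 3: 175 = 175
  container 4: 175 = 175
  container 5: 150 + 100 = 250
  container 6: 150 + 100 = 250
  container 7: 125 + 125 = 250
  container 8: 100 = 100
Every load is within 250 kg, so 8 containers suffice.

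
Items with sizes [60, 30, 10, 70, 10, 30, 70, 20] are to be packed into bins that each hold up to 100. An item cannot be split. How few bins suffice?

Total = 70 + 70 + 60 + 30 + 30 + 20 + 10 + 10 = 300.
Lower bound: ⌈300/100⌉ = 3 bins.
A packing using 3 bins:
  bin 1: 70 + 30 = 100
  bin 2: 70 + 30 = 100
  bin 3: 60 + 20 + 10 + 10 = 100
This matches the lower bound, so 3 is optimal.

3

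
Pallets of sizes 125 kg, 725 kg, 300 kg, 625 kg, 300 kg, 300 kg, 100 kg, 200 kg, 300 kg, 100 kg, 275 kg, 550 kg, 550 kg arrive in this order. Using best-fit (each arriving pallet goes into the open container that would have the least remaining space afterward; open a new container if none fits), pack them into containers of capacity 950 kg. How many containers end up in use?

6

  125 → container 1 (new)  [load 125/950]
  725 → container 1  [load 850/950]
  300 → container 2 (new)  [load 300/950]
  625 → container 2  [load 925/950]
  300 → container 3 (new)  [load 300/950]
  300 → container 3  [load 600/950]
  100 → container 1  [load 950/950]
  200 → container 3  [load 800/950]
  300 → container 4 (new)  [load 300/950]
  100 → container 3  [load 900/950]
  275 → container 4  [load 575/950]
  550 → container 5 (new)  [load 550/950]
  550 → container 6 (new)  [load 550/950]
6 containers opened.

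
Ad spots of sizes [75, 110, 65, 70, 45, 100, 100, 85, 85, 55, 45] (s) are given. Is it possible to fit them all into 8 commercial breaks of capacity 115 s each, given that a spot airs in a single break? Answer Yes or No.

No

Total = 835 s; ⌈835/115⌉ = 8.
The bound of 8 does not rule out 8, but exhaustive search shows no assignment into 8 commercial breaks of capacity 115 s exists — the minimum is 9.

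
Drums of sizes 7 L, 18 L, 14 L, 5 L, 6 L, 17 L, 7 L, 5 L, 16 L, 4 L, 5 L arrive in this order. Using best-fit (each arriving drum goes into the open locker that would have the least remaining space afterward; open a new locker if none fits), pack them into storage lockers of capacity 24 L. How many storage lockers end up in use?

  7 → locker 1 (new)  [load 7/24]
  18 → locker 2 (new)  [load 18/24]
  14 → locker 1  [load 21/24]
  5 → locker 2  [load 23/24]
  6 → locker 3 (new)  [load 6/24]
  17 → locker 3  [load 23/24]
  7 → locker 4 (new)  [load 7/24]
  5 → locker 4  [load 12/24]
  16 → locker 5 (new)  [load 16/24]
  4 → locker 5  [load 20/24]
  5 → locker 4  [load 17/24]
5 storage lockers opened.

5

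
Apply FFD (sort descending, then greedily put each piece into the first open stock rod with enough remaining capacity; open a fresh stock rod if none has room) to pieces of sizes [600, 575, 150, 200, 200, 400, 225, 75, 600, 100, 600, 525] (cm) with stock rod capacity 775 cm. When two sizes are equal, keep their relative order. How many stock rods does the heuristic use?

Sorted descending: 600, 600, 600, 575, 525, 400, 225, 200, 200, 150, 100, 75.
  600 → stock rod 1 (new)  [load 600/775]
  600 → stock rod 2 (new)  [load 600/775]
  600 → stock rod 3 (new)  [load 600/775]
  575 → stock rod 4 (new)  [load 575/775]
  525 → stock rod 5 (new)  [load 525/775]
  400 → stock rod 6 (new)  [load 400/775]
  225 → stock rod 5  [load 750/775]
  200 → stock rod 4  [load 775/775]
  200 → stock rod 6  [load 600/775]
  150 → stock rod 1  [load 750/775]
  100 → stock rod 2  [load 700/775]
  75 → stock rod 2  [load 775/775]
6 stock rods opened.

6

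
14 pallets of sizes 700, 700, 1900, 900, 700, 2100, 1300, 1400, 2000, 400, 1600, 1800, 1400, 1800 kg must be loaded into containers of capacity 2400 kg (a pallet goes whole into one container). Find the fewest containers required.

9

Total = 2100 + 2000 + 1900 + 1800 + 1800 + 1600 + 1400 + 1400 + 1300 + 900 + 700 + 700 + 700 + 400 = 18700 kg.
Lower bound: ⌈18700/2400⌉ = 8 containers.
Also, 9 pallets each exceed 1200 kg, and no two of those can share a container, so at least 9 containers are needed.
A packing using 9 containers:
  container 1: 2100 = 2100
  container 2: 2000 + 400 = 2400
  container 3: 1900 = 1900
  container 4: 1800 = 1800
  container 5: 1800 = 1800
  container 6: 1600 + 700 = 2300
  container 7: 1400 + 900 = 2300
  container 8: 1400 + 700 = 2100
  container 9: 1300 + 700 = 2000
This matches the lower bound, so 9 is optimal.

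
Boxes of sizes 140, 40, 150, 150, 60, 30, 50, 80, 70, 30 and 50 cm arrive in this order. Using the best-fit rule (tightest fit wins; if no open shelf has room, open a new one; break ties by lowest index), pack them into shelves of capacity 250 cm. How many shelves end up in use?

4

  140 → shelf 1 (new)  [load 140/250]
  40 → shelf 1  [load 180/250]
  150 → shelf 2 (new)  [load 150/250]
  150 → shelf 3 (new)  [load 150/250]
  60 → shelf 1  [load 240/250]
  30 → shelf 2  [load 180/250]
  50 → shelf 2  [load 230/250]
  80 → shelf 3  [load 230/250]
  70 → shelf 4 (new)  [load 70/250]
  30 → shelf 4  [load 100/250]
  50 → shelf 4  [load 150/250]
4 shelves opened.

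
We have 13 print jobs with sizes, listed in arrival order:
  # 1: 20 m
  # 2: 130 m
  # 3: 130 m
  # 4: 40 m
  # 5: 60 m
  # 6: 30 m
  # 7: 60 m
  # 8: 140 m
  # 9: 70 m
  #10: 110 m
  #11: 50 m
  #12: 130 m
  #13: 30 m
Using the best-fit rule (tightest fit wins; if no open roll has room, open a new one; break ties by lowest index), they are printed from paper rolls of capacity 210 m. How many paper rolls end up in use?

5

  20 → roll 1 (new)  [load 20/210]
  130 → roll 1  [load 150/210]
  130 → roll 2 (new)  [load 130/210]
  40 → roll 1  [load 190/210]
  60 → roll 2  [load 190/210]
  30 → roll 3 (new)  [load 30/210]
  60 → roll 3  [load 90/210]
  140 → roll 4 (new)  [load 140/210]
  70 → roll 4  [load 210/210]
  110 → roll 3  [load 200/210]
  50 → roll 5 (new)  [load 50/210]
  130 → roll 5  [load 180/210]
  30 → roll 5  [load 210/210]
5 paper rolls opened.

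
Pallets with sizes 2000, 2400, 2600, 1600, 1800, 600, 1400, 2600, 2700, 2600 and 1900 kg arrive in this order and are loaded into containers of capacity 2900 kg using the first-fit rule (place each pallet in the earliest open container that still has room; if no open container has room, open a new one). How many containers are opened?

10

  2000 → container 1 (new)  [load 2000/2900]
  2400 → container 2 (new)  [load 2400/2900]
  2600 → container 3 (new)  [load 2600/2900]
  1600 → container 4 (new)  [load 1600/2900]
  1800 → container 5 (new)  [load 1800/2900]
  600 → container 1  [load 2600/2900]
  1400 → container 6 (new)  [load 1400/2900]
  2600 → container 7 (new)  [load 2600/2900]
  2700 → container 8 (new)  [load 2700/2900]
  2600 → container 9 (new)  [load 2600/2900]
  1900 → container 10 (new)  [load 1900/2900]
10 containers opened.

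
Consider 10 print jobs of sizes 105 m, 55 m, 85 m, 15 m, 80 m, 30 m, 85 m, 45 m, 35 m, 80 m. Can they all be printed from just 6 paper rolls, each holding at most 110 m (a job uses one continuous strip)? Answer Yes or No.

Total = 615 m; ⌈615/110⌉ = 6.
The bound of 6 does not rule out 6, but exhaustive search shows no assignment into 6 paper rolls of capacity 110 m exists — the minimum is 7.

No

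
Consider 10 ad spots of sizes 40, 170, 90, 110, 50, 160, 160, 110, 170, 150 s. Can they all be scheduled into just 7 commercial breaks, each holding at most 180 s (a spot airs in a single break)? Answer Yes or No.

No

Total = 1210 s; ⌈1210/180⌉ = 7.
The bound of 7 does not rule out 7, but exhaustive search shows no assignment into 7 commercial breaks of capacity 180 s exists — the minimum is 8.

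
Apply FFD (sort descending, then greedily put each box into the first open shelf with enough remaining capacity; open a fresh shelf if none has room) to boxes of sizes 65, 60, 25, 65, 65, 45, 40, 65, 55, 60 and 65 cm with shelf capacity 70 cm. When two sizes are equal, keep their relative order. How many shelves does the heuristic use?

10

Sorted descending: 65, 65, 65, 65, 65, 60, 60, 55, 45, 40, 25.
  65 → shelf 1 (new)  [load 65/70]
  65 → shelf 2 (new)  [load 65/70]
  65 → shelf 3 (new)  [load 65/70]
  65 → shelf 4 (new)  [load 65/70]
  65 → shelf 5 (new)  [load 65/70]
  60 → shelf 6 (new)  [load 60/70]
  60 → shelf 7 (new)  [load 60/70]
  55 → shelf 8 (new)  [load 55/70]
  45 → shelf 9 (new)  [load 45/70]
  40 → shelf 10 (new)  [load 40/70]
  25 → shelf 9  [load 70/70]
10 shelves opened.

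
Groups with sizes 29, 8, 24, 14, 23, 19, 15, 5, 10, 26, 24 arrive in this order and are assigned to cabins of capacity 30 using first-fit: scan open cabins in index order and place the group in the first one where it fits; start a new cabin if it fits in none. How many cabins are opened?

8

  29 → cabin 1 (new)  [load 29/30]
  8 → cabin 2 (new)  [load 8/30]
  24 → cabin 3 (new)  [load 24/30]
  14 → cabin 2  [load 22/30]
  23 → cabin 4 (new)  [load 23/30]
  19 → cabin 5 (new)  [load 19/30]
  15 → cabin 6 (new)  [load 15/30]
  5 → cabin 2  [load 27/30]
  10 → cabin 5  [load 29/30]
  26 → cabin 7 (new)  [load 26/30]
  24 → cabin 8 (new)  [load 24/30]
8 cabins opened.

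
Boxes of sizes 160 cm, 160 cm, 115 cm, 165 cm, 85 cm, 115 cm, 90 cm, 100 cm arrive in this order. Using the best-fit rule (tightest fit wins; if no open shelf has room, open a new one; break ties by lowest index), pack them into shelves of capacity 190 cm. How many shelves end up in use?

7

  160 → shelf 1 (new)  [load 160/190]
  160 → shelf 2 (new)  [load 160/190]
  115 → shelf 3 (new)  [load 115/190]
  165 → shelf 4 (new)  [load 165/190]
  85 → shelf 5 (new)  [load 85/190]
  115 → shelf 6 (new)  [load 115/190]
  90 → shelf 5  [load 175/190]
  100 → shelf 7 (new)  [load 100/190]
7 shelves opened.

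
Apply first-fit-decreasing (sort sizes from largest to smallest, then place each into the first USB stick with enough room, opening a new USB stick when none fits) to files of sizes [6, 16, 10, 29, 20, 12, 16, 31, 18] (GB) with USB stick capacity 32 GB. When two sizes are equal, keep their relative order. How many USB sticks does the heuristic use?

6

Sorted descending: 31, 29, 20, 18, 16, 16, 12, 10, 6.
  31 → USB stick 1 (new)  [load 31/32]
  29 → USB stick 2 (new)  [load 29/32]
  20 → USB stick 3 (new)  [load 20/32]
  18 → USB stick 4 (new)  [load 18/32]
  16 → USB stick 5 (new)  [load 16/32]
  16 → USB stick 5  [load 32/32]
  12 → USB stick 3  [load 32/32]
  10 → USB stick 4  [load 28/32]
  6 → USB stick 6 (new)  [load 6/32]
6 USB sticks opened.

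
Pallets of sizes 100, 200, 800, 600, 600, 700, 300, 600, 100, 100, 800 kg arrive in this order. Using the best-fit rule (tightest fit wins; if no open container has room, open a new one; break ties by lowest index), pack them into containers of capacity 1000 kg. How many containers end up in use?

  100 → container 1 (new)  [load 100/1000]
  200 → container 1  [load 300/1000]
  800 → container 2 (new)  [load 800/1000]
  600 → container 1  [load 900/1000]
  600 → container 3 (new)  [load 600/1000]
  700 → container 4 (new)  [load 700/1000]
  300 → container 4  [load 1000/1000]
  600 → container 5 (new)  [load 600/1000]
  100 → container 1  [load 1000/1000]
  100 → container 2  [load 900/1000]
  800 → container 6 (new)  [load 800/1000]
6 containers opened.

6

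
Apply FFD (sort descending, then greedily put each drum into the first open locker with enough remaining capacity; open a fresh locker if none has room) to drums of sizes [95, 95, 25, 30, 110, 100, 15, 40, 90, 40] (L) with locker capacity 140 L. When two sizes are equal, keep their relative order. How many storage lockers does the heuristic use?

Sorted descending: 110, 100, 95, 95, 90, 40, 40, 30, 25, 15.
  110 → locker 1 (new)  [load 110/140]
  100 → locker 2 (new)  [load 100/140]
  95 → locker 3 (new)  [load 95/140]
  95 → locker 4 (new)  [load 95/140]
  90 → locker 5 (new)  [load 90/140]
  40 → locker 2  [load 140/140]
  40 → locker 3  [load 135/140]
  30 → locker 1  [load 140/140]
  25 → locker 4  [load 120/140]
  15 → locker 4  [load 135/140]
5 storage lockers opened.

5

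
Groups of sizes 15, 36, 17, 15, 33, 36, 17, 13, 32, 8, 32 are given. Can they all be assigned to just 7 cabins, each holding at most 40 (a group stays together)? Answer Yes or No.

Total = 254; ⌈254/40⌉ = 7.
The bound of 7 does not rule out 7, but exhaustive search shows no assignment into 7 cabins of capacity 40 exists — the minimum is 8.

No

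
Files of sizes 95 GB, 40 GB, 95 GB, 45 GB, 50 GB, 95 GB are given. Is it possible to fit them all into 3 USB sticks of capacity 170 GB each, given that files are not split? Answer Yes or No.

A valid assignment using 3 USB sticks:
  USB stick 1: 95 + 50 = 145
  USB stick 2: 95 + 45 = 140
  USB stick 3: 95 + 40 = 135
Every load is within 170 GB, so 3 USB sticks suffice.

Yes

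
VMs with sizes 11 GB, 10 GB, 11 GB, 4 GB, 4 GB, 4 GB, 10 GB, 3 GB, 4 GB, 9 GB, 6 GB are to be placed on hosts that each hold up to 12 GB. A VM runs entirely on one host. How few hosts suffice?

7

Total = 11 + 11 + 10 + 10 + 9 + 6 + 4 + 4 + 4 + 4 + 3 = 76 GB.
Lower bound: ⌈76/12⌉ = 7 hosts.
A packing using 7 hosts:
  host 1: 11 = 11
  host 2: 11 = 11
  host 3: 10 = 10
  host 4: 10 = 10
  host 5: 9 + 3 = 12
  host 6: 6 + 4 = 10
  host 7: 4 + 4 + 4 = 12
This matches the lower bound, so 7 is optimal.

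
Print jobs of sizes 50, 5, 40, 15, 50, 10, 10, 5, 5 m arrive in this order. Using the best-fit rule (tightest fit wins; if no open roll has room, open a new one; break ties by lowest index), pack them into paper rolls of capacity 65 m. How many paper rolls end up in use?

3

  50 → roll 1 (new)  [load 50/65]
  5 → roll 1  [load 55/65]
  40 → roll 2 (new)  [load 40/65]
  15 → roll 2  [load 55/65]
  50 → roll 3 (new)  [load 50/65]
  10 → roll 1  [load 65/65]
  10 → roll 2  [load 65/65]
  5 → roll 3  [load 55/65]
  5 → roll 3  [load 60/65]
3 paper rolls opened.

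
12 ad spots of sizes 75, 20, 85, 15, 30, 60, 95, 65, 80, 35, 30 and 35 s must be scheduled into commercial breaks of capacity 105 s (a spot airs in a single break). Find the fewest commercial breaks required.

7

Total = 95 + 85 + 80 + 75 + 65 + 60 + 35 + 35 + 30 + 30 + 20 + 15 = 625 s.
Lower bound: ⌈625/105⌉ = 6 commercial breaks.
A packing using 7 commercial breaks:
  break 1: 95 = 95
  break 2: 85 + 20 = 105
  break 3: 80 + 15 = 95
  break 4: 75 + 30 = 105
  break 5: 65 + 35 = 100
  break 6: 60 + 35 = 95
  break 7: 30 = 30
No arrangement into 6 commercial breaks stays within capacity, so 7 is optimal.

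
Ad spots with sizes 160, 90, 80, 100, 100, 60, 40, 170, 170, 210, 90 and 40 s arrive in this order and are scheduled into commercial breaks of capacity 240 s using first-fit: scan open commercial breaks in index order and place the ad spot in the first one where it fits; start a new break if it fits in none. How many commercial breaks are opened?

7

  160 → break 1 (new)  [load 160/240]
  90 → break 2 (new)  [load 90/240]
  80 → break 1  [load 240/240]
  100 → break 2  [load 190/240]
  100 → break 3 (new)  [load 100/240]
  60 → break 3  [load 160/240]
  40 → break 2  [load 230/240]
  170 → break 4 (new)  [load 170/240]
  170 → break 5 (new)  [load 170/240]
  210 → break 6 (new)  [load 210/240]
  90 → break 7 (new)  [load 90/240]
  40 → break 3  [load 200/240]
7 commercial breaks opened.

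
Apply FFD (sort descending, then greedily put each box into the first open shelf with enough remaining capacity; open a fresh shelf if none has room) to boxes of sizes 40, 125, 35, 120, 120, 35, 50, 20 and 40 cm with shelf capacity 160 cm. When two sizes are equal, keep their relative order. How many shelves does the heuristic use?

4

Sorted descending: 125, 120, 120, 50, 40, 40, 35, 35, 20.
  125 → shelf 1 (new)  [load 125/160]
  120 → shelf 2 (new)  [load 120/160]
  120 → shelf 3 (new)  [load 120/160]
  50 → shelf 4 (new)  [load 50/160]
  40 → shelf 2  [load 160/160]
  40 → shelf 3  [load 160/160]
  35 → shelf 1  [load 160/160]
  35 → shelf 4  [load 85/160]
  20 → shelf 4  [load 105/160]
4 shelves opened.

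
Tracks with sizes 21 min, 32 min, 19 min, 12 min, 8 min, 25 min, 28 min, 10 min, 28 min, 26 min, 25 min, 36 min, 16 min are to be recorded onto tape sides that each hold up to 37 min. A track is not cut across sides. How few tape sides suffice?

9

Total = 36 + 32 + 28 + 28 + 26 + 25 + 25 + 21 + 19 + 16 + 12 + 10 + 8 = 286 min.
Lower bound: ⌈286/37⌉ = 8 tape sides.
Also, 9 tracks each exceed 37/2 min, and no two of those can share a side, so at least 9 tape sides are needed.
A packing using 9 tape sides:
  side 1: 36 = 36
  side 2: 32 = 32
  side 3: 28 + 8 = 36
  side 4: 28 = 28
  side 5: 26 + 10 = 36
  side 6: 25 + 12 = 37
  side 7: 25 = 25
  side 8: 21 + 16 = 37
  side 9: 19 = 19
This matches the lower bound, so 9 is optimal.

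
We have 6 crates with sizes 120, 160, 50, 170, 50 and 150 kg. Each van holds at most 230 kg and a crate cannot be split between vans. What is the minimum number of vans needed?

Total = 170 + 160 + 150 + 120 + 50 + 50 = 700 kg.
Lower bound: ⌈700/230⌉ = 4 vans.
A packing using 4 vans:
  van 1: 170 + 50 = 220
  van 2: 160 + 50 = 210
  van 3: 150 = 150
  van 4: 120 = 120
This matches the lower bound, so 4 is optimal.

4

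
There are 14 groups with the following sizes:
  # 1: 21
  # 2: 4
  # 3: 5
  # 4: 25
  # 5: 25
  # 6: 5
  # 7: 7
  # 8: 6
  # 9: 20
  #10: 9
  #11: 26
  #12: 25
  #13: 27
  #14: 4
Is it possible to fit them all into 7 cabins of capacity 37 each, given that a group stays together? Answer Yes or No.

Yes

A valid assignment using 7 cabins:
  cabin 1: 27 + 9 = 36
  cabin 2: 26 + 7 + 4 = 37
  cabin 3: 25 + 6 + 5 = 36
  cabin 4: 25 + 5 + 4 = 34
  cabin 5: 25 = 25
  cabin 6: 21 = 21
  cabin 7: 20 = 20
Every load is within 37, so 7 cabins suffice.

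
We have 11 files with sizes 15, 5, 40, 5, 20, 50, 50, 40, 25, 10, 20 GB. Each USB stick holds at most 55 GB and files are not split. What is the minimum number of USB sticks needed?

Total = 50 + 50 + 40 + 40 + 25 + 20 + 20 + 15 + 10 + 5 + 5 = 280 GB.
Lower bound: ⌈280/55⌉ = 6 USB sticks.
A packing using 6 USB sticks:
  USB stick 1: 50 + 5 = 55
  USB stick 2: 50 + 5 = 55
  USB stick 3: 40 + 15 = 55
  USB stick 4: 40 + 10 = 50
  USB stick 5: 25 + 20 = 45
  USB stick 6: 20 = 20
This matches the lower bound, so 6 is optimal.

6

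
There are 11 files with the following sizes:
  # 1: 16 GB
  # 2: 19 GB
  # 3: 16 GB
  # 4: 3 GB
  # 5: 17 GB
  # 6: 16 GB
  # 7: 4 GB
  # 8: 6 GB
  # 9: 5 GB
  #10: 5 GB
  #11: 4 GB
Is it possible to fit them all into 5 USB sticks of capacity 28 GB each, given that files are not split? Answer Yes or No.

A valid assignment using 5 USB sticks:
  USB stick 1: 19 + 6 + 3 = 28
  USB stick 2: 17 + 5 + 5 = 27
  USB stick 3: 16 + 4 + 4 = 24
  USB stick 4: 16 = 16
  USB stick 5: 16 = 16
Every load is within 28 GB, so 5 USB sticks suffice.

Yes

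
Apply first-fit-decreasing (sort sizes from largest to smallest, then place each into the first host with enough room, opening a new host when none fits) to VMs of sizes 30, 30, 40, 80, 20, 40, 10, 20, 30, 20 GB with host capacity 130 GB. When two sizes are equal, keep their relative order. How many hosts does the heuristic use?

Sorted descending: 80, 40, 40, 30, 30, 30, 20, 20, 20, 10.
  80 → host 1 (new)  [load 80/130]
  40 → host 1  [load 120/130]
  40 → host 2 (new)  [load 40/130]
  30 → host 2  [load 70/130]
  30 → host 2  [load 100/130]
  30 → host 2  [load 130/130]
  20 → host 3 (new)  [load 20/130]
  20 → host 3  [load 40/130]
  20 → host 3  [load 60/130]
  10 → host 1  [load 130/130]
3 hosts opened.

3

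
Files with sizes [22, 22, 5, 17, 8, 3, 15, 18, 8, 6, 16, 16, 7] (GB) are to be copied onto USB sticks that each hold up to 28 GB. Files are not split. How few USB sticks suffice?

Total = 22 + 22 + 18 + 17 + 16 + 16 + 15 + 8 + 8 + 7 + 6 + 5 + 3 = 163 GB.
Lower bound: ⌈163/28⌉ = 6 USB sticks.
Also, 7 files each exceed 14 GB, and no two of those can share a USB stick, so at least 7 USB sticks are needed.
A packing using 7 USB sticks:
  USB stick 1: 22 + 6 = 28
  USB stick 2: 22 + 5 = 27
  USB stick 3: 18 + 8 = 26
  USB stick 4: 17 + 8 + 3 = 28
  USB stick 5: 16 + 7 = 23
  USB stick 6: 16 = 16
  USB stick 7: 15 = 15
This matches the lower bound, so 7 is optimal.

7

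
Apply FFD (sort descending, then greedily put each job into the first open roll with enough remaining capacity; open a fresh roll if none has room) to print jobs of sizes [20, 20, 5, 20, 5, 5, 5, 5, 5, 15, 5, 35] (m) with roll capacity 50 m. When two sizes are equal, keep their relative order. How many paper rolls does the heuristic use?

3

Sorted descending: 35, 20, 20, 20, 15, 5, 5, 5, 5, 5, 5, 5.
  35 → roll 1 (new)  [load 35/50]
  20 → roll 2 (new)  [load 20/50]
  20 → roll 2  [load 40/50]
  20 → roll 3 (new)  [load 20/50]
  15 → roll 1  [load 50/50]
  5 → roll 2  [load 45/50]
  5 → roll 2  [load 50/50]
  5 → roll 3  [load 25/50]
  5 → roll 3  [load 30/50]
  5 → roll 3  [load 35/50]
  5 → roll 3  [load 40/50]
  5 → roll 3  [load 45/50]
3 paper rolls opened.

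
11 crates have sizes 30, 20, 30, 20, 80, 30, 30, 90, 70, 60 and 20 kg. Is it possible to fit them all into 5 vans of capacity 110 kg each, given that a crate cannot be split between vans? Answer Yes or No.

Yes

A valid assignment using 5 vans:
  van 1: 90 + 20 = 110
  van 2: 80 + 30 = 110
  van 3: 70 + 30 = 100
  van 4: 60 + 30 + 20 = 110
  van 5: 30 + 20 = 50
Every load is within 110 kg, so 5 vans suffice.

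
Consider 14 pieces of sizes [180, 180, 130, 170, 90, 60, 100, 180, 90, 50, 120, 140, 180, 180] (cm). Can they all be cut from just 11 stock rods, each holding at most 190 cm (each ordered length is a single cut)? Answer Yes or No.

A valid assignment using 11 stock rods:
  stock rod 1: 180 = 180
  stock rod 2: 180 = 180
  stock rod 3: 180 = 180
  stock rod 4: 180 = 180
  stock rod 5: 180 = 180
  stock rod 6: 170 = 170
  stock rod 7: 140 + 50 = 190
  stock rod 8: 130 + 60 = 190
  stock rod 9: 120 = 120
  stock rod 10: 100 + 90 = 190
  stock rod 11: 90 = 90
Every load is within 190 cm, so 11 stock rods suffice.

Yes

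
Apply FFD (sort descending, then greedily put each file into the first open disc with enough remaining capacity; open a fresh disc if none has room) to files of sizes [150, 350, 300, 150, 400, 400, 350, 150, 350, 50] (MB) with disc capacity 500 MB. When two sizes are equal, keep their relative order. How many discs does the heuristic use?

6

Sorted descending: 400, 400, 350, 350, 350, 300, 150, 150, 150, 50.
  400 → disc 1 (new)  [load 400/500]
  400 → disc 2 (new)  [load 400/500]
  350 → disc 3 (new)  [load 350/500]
  350 → disc 4 (new)  [load 350/500]
  350 → disc 5 (new)  [load 350/500]
  300 → disc 6 (new)  [load 300/500]
  150 → disc 3  [load 500/500]
  150 → disc 4  [load 500/500]
  150 → disc 5  [load 500/500]
  50 → disc 1  [load 450/500]
6 discs opened.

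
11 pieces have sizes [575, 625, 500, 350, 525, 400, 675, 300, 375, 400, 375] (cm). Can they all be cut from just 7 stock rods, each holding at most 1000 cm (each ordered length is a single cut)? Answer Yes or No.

A valid assignment using 6 stock rods:
  stock rod 1: 675 + 300 = 975
  stock rod 2: 625 + 375 = 1000
  stock rod 3: 575 + 400 = 975
  stock rod 4: 525 + 400 = 925
  stock rod 5: 500 + 375 = 875
  stock rod 6: 350 = 350
That uses only 6 ≤ 7, so 7 stock rods are enough.

Yes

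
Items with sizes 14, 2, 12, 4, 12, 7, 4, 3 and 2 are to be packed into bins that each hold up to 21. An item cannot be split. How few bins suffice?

Total = 14 + 12 + 12 + 7 + 4 + 4 + 3 + 2 + 2 = 60.
Lower bound: ⌈60/21⌉ = 3 bins.
A packing using 3 bins:
  bin 1: 14 + 7 = 21
  bin 2: 12 + 4 + 4 = 20
  bin 3: 12 + 3 + 2 + 2 = 19
This matches the lower bound, so 3 is optimal.

3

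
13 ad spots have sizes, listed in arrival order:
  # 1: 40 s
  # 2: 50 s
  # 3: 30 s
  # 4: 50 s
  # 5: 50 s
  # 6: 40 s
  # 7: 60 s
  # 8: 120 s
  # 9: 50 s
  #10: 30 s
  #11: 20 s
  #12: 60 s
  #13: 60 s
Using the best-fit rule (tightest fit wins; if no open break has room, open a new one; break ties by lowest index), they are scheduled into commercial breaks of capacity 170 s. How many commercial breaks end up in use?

4

  40 → break 1 (new)  [load 40/170]
  50 → break 1  [load 90/170]
  30 → break 1  [load 120/170]
  50 → break 1  [load 170/170]
  50 → break 2 (new)  [load 50/170]
  40 → break 2  [load 90/170]
  60 → break 2  [load 150/170]
  120 → break 3 (new)  [load 120/170]
  50 → break 3  [load 170/170]
  30 → break 4 (new)  [load 30/170]
  20 → break 2  [load 170/170]
  60 → break 4  [load 90/170]
  60 → break 4  [load 150/170]
4 commercial breaks opened.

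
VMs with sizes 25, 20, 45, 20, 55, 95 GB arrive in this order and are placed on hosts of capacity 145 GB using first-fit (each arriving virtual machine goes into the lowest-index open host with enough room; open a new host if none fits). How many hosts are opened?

  25 → host 1 (new)  [load 25/145]
  20 → host 1  [load 45/145]
  45 → host 1  [load 90/145]
  20 → host 1  [load 110/145]
  55 → host 2 (new)  [load 55/145]
  95 → host 3 (new)  [load 95/145]
3 hosts opened.

3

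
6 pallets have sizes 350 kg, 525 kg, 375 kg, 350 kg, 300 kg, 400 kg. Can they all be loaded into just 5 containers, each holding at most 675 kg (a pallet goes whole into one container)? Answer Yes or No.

A valid assignment using 5 containers:
  container 1: 525 = 525
  container 2: 400 = 400
  container 3: 375 + 300 = 675
  container 4: 350 = 350
  container 5: 350 = 350
Every load is within 675 kg, so 5 containers suffice.

Yes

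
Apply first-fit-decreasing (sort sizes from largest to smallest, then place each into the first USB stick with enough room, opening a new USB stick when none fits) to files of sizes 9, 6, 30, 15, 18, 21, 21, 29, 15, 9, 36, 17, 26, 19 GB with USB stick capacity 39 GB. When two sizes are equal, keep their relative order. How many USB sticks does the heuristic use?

8

Sorted descending: 36, 30, 29, 26, 21, 21, 19, 18, 17, 15, 15, 9, 9, 6.
  36 → USB stick 1 (new)  [load 36/39]
  30 → USB stick 2 (new)  [load 30/39]
  29 → USB stick 3 (new)  [load 29/39]
  26 → USB stick 4 (new)  [load 26/39]
  21 → USB stick 5 (new)  [load 21/39]
  21 → USB stick 6 (new)  [load 21/39]
  19 → USB stick 7 (new)  [load 19/39]
  18 → USB stick 5  [load 39/39]
  17 → USB stick 6  [load 38/39]
  15 → USB stick 7  [load 34/39]
  15 → USB stick 8 (new)  [load 15/39]
  9 → USB stick 2  [load 39/39]
  9 → USB stick 3  [load 38/39]
  6 → USB stick 4  [load 32/39]
8 USB sticks opened.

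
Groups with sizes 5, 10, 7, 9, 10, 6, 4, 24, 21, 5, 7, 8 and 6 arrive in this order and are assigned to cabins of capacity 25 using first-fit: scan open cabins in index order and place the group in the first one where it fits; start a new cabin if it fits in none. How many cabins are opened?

6

  5 → cabin 1 (new)  [load 5/25]
  10 → cabin 1  [load 15/25]
  7 → cabin 1  [load 22/25]
  9 → cabin 2 (new)  [load 9/25]
  10 → cabin 2  [load 19/25]
  6 → cabin 2  [load 25/25]
  4 → cabin 3 (new)  [load 4/25]
  24 → cabin 4 (new)  [load 24/25]
  21 → cabin 3  [load 25/25]
  5 → cabin 5 (new)  [load 5/25]
  7 → cabin 5  [load 12/25]
  8 → cabin 5  [load 20/25]
  6 → cabin 6 (new)  [load 6/25]
6 cabins opened.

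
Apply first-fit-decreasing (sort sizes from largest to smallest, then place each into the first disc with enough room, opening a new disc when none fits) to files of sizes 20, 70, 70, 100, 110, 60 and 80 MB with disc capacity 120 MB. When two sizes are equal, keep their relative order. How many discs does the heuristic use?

6

Sorted descending: 110, 100, 80, 70, 70, 60, 20.
  110 → disc 1 (new)  [load 110/120]
  100 → disc 2 (new)  [load 100/120]
  80 → disc 3 (new)  [load 80/120]
  70 → disc 4 (new)  [load 70/120]
  70 → disc 5 (new)  [load 70/120]
  60 → disc 6 (new)  [load 60/120]
  20 → disc 2  [load 120/120]
6 discs opened.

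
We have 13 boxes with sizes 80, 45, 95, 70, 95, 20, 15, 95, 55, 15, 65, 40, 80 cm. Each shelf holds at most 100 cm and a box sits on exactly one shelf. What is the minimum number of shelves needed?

Total = 95 + 95 + 95 + 80 + 80 + 70 + 65 + 55 + 45 + 40 + 20 + 15 + 15 = 770 cm.
Lower bound: ⌈770/100⌉ = 8 shelves.
A packing using 9 shelves:
  shelf 1: 95 = 95
  shelf 2: 95 = 95
  shelf 3: 95 = 95
  shelf 4: 80 + 20 = 100
  shelf 5: 80 + 15 = 95
  shelf 6: 70 + 15 = 85
  shelf 7: 65 = 65
  shelf 8: 55 + 45 = 100
  shelf 9: 40 = 40
No arrangement into 8 shelves stays within capacity, so 9 is optimal.

9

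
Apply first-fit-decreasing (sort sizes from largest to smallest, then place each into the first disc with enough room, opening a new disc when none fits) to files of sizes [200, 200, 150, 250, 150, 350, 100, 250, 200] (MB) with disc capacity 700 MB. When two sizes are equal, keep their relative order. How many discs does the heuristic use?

3

Sorted descending: 350, 250, 250, 200, 200, 200, 150, 150, 100.
  350 → disc 1 (new)  [load 350/700]
  250 → disc 1  [load 600/700]
  250 → disc 2 (new)  [load 250/700]
  200 → disc 2  [load 450/700]
  200 → disc 2  [load 650/700]
  200 → disc 3 (new)  [load 200/700]
  150 → disc 3  [load 350/700]
  150 → disc 3  [load 500/700]
  100 → disc 1  [load 700/700]
3 discs opened.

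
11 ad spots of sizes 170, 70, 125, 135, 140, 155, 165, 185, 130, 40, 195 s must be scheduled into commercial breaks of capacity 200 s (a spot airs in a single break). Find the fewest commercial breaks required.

Total = 195 + 185 + 170 + 165 + 155 + 140 + 135 + 130 + 125 + 70 + 40 = 1510 s.
Lower bound: ⌈1510/200⌉ = 8 commercial breaks.
Also, 9 ad spots each exceed 100 s, and no two of those can share a break, so at least 9 commercial breaks are needed.
A packing using 9 commercial breaks:
  break 1: 195 = 195
  break 2: 185 = 185
  break 3: 170 = 170
  break 4: 165 = 165
  break 5: 155 + 40 = 195
  break 6: 140 = 140
  break 7: 135 = 135
  break 8: 130 + 70 = 200
  break 9: 125 = 125
This matches the lower bound, so 9 is optimal.

9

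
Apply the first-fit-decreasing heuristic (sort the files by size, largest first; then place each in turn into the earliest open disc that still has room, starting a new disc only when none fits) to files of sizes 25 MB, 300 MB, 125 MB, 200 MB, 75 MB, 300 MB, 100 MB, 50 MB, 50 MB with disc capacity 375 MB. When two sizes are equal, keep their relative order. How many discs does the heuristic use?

4

Sorted descending: 300, 300, 200, 125, 100, 75, 50, 50, 25.
  300 → disc 1 (new)  [load 300/375]
  300 → disc 2 (new)  [load 300/375]
  200 → disc 3 (new)  [load 200/375]
  125 → disc 3  [load 325/375]
  100 → disc 4 (new)  [load 100/375]
  75 → disc 1  [load 375/375]
  50 → disc 2  [load 350/375]
  50 → disc 3  [load 375/375]
  25 → disc 2  [load 375/375]
4 discs opened.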